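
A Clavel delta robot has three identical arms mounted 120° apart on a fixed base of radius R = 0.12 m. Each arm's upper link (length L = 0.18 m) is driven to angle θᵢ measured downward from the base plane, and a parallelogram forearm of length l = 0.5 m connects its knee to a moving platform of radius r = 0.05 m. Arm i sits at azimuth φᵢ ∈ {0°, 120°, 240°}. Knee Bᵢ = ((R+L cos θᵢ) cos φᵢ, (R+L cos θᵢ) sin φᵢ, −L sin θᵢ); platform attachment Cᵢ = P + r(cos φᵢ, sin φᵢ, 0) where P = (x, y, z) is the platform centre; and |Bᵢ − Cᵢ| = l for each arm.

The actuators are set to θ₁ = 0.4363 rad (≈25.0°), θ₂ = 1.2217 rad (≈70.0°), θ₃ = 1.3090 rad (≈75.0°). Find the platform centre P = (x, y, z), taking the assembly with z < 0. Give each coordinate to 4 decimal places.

(0.2123, 0.0249, -0.5750)

O1 = (0.2331·cos0.0°, 0.2331·sin0.0°, -0.0761) = (0.2331, 0.0000, -0.0761)
O2 = (0.1316·cos120.0°, 0.1316·sin120.0°, -0.1691) = (-0.0658, 0.1139, -0.1691)
arm 3 at φ=240.0°: e+L cos θ3 = 0.1166;  O3 = (-0.0583, -0.1010, -0.1739)
|O₂|²−|O₁|² = -0.0142;  |O₃|²−|O₁|² = -0.0163
plane₁₂: -0.5978x+0.2279y+-0.1862z = -0.0142
Cramer: x(z) = 0.0260-0.3241z;  y(z) = 0.0058-0.0333z
into |P−O₁|² = l²: 1.1061z² + 0.2860z + -0.2013 = 0;  Δ = 0.9723;  z = -0.5750 or 0.3164 → z<0 root = -0.5750
x = 0.2123, y = 0.0249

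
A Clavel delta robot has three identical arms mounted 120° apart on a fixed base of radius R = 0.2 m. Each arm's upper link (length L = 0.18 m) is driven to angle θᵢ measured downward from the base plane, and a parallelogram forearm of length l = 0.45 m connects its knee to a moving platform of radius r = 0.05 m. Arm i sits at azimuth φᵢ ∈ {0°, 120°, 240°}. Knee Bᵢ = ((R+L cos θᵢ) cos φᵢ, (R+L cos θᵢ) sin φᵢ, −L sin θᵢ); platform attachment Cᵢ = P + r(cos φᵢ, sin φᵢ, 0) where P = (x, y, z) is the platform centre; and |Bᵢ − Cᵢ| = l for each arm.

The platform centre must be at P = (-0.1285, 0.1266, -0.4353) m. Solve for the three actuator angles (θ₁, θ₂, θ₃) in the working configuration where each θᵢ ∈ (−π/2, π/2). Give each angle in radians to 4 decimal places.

rotate P by −φ1: (-0.1285, 0.1266, -0.4353)
  A cos θ + B sin θ = C:  0.2785·cos θ + -0.4353·sin θ = -0.3138
  √(A²+B²)=0.5168;  θ1 = -1.0016+2.2234 ≈ 1.2218
φ2=120.0° → target in arm frame (0.1739, 0.0480)
  A=-0.0239, B=-0.4353, C=(l²−L²−A²−y'²−z²)/(2L)=-0.0618
  γ=atan2(-0.4353,-0.0239)=-1.6256;  ψ=arccos(-0.1418)=1.7131;  θ2=γ+ψ≈0.0875
arm 3 (φ=240.0°): x'=-0.0454, y'=-0.1746
  A cos θ + B sin θ = C:  0.1954·cos θ + -0.4353·sin θ = -0.2446
  θ3 = atan2(B,A) + arccos(C/0.4771) = 0.9601

θ₁ = 1.2218, θ₂ = 0.0875, θ₃ = 0.9601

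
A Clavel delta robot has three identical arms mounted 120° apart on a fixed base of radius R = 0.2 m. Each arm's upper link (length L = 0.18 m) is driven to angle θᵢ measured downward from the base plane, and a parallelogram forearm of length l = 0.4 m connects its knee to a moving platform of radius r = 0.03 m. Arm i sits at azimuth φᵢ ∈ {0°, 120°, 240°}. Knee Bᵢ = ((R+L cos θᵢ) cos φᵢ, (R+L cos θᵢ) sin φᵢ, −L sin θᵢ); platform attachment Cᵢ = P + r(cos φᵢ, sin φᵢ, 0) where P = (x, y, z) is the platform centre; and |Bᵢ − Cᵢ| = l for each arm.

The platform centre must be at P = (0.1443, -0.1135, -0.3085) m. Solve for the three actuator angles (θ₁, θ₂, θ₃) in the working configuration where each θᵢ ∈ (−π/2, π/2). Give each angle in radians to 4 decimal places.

φ1=0.0° → target in arm frame (0.1443, -0.1135)
  A cos θ + B sin θ = C:  0.0257·cos θ + -0.3085·sin θ = 0.0525
  θ1 = atan2(B,A) + arccos(C/0.3096) = -0.0872
φ2=120.0° → target in arm frame (-0.1704, -0.0682)
  A cos θ + B sin θ = C:  0.3404·cos θ + -0.3085·sin θ = -0.2448
  γ=atan2(-0.3085,0.3404)=-0.7362;  ψ=arccos(-0.5328)=2.1327;  θ2=γ+ψ≈1.3965
arm 3 (φ=240.0°): x'=0.0261, y'=0.1817
  A cos θ + B sin θ = C:  0.1439·cos θ + -0.3085·sin θ = -0.0591
  θ3 = atan2(B,A) + arccos(C/0.3404) = 0.6109

θ₁ = -0.0872, θ₂ = 1.3965, θ₃ = 0.6109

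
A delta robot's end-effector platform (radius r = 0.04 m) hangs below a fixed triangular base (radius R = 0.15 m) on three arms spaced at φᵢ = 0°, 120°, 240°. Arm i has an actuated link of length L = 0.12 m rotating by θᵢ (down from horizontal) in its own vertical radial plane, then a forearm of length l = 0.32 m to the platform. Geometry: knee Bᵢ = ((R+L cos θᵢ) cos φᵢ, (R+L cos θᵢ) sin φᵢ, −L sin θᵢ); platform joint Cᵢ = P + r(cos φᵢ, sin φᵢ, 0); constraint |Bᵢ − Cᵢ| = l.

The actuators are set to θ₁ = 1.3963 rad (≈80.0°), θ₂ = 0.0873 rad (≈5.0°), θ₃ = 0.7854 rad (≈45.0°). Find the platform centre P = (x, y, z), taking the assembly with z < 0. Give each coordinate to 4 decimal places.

(-0.1233, 0.0655, -0.3013)

φ1=0.0°: virtual centre (0.1308, 0.0000, -0.1182), radius l
centre 2 = (0.2295·cos120.0°, 0.2295·sin120.0°, -0.0105) = (-0.1148, 0.1988, -0.0105)
φ3=240.0°: virtual centre (-0.0974, -0.1687, -0.0849), radius l
subtract pairs → two planes through P
plane₁₂: -0.4912x+0.3976y+0.2154z = 0.0217
det = 0.3473;  x = -0.0372+0.2857z,  y = 0.0086+-0.1889z
quadratic in z: (1.1173)z²+(0.1371)z+(-0.0601)=0, √Δ=0.5361 → z ∈ {-0.3013, 0.1786}; z = -0.3013 (taking z<0)
x = -0.1233, y = 0.0655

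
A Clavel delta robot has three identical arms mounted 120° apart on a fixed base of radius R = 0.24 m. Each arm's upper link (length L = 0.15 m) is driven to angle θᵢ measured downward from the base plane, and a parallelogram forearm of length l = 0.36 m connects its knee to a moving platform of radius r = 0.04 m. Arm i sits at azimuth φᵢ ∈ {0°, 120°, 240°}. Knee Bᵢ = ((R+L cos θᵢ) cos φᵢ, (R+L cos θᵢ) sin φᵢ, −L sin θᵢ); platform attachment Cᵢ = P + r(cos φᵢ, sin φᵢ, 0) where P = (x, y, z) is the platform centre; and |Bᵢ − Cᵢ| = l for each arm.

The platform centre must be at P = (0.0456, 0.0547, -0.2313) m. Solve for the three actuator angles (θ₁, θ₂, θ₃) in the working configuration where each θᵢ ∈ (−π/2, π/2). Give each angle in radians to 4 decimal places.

θ₁ = 0.2620, θ₂ = 0.4365, θ₃ = 1.0469

arm 1 (φ=0.0°): x'=0.0456, y'=0.0547
  A cos θ + B sin θ = C:  0.1544·cos θ + -0.2313·sin θ = 0.0892
  θ1 = atan2(B,A) + arccos(C/0.2781) = 0.2620
arm 2 (φ=120.0°): x'=0.0246, y'=-0.0668
  A=0.1754, B=-0.2313, C=(l²−L²−A²−y'²−z²)/(2L)=0.0612
  √(A²+B²)=0.2903;  θ2 = -0.9219+1.3584 ≈ 0.4365
rotate P by −φ3: (-0.0702, 0.0121, -0.2313)
  A=0.2702, B=-0.2313, C=(l²−L²−A²−y'²−z²)/(2L)=-0.0651
  θ3 = atan2(B,A) + arccos(C/0.3557) = 1.0469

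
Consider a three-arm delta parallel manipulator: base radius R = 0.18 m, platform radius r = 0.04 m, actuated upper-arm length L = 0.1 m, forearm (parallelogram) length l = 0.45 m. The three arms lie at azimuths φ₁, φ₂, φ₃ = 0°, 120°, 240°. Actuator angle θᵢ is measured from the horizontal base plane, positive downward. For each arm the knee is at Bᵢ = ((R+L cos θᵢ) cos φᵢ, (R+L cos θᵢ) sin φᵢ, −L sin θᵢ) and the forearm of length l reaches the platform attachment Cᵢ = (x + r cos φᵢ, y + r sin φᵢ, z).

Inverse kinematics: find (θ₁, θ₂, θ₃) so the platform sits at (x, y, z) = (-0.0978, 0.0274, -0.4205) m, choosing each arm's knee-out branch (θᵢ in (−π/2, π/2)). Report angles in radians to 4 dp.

θ₁ = 0.9600, θ₂ = 0.0872, θ₃ = 0.3491

φ1=0.0° → target in arm frame (-0.0978, 0.0274)
  A=0.2378, B=-0.4205, C=(l²−L²−A²−y'²−z²)/(2L)=-0.2081
  √(A²+B²)=0.4831;  θ1 = -1.0561+2.0161 ≈ 0.9600
arm 2 (φ=120.0°): x'=0.0726, y'=0.0710
  A=0.0674, B=-0.4205, C=(l²−L²−A²−y'²−z²)/(2L)=0.0305
  √(A²+B²)=0.4259;  θ2 = -1.4119+1.4991 ≈ 0.0872
rotate P by −φ3: (0.0252, -0.0984, -0.4205)
  e−x'=0.1148;  (l²−L²−(e−x')²−y'²−z²)/2L = -0.0359
  γ=atan2(-0.4205,0.1148)=-1.3042;  ψ=arccos(-0.0825)=1.6533;  θ3=γ+ψ≈0.3491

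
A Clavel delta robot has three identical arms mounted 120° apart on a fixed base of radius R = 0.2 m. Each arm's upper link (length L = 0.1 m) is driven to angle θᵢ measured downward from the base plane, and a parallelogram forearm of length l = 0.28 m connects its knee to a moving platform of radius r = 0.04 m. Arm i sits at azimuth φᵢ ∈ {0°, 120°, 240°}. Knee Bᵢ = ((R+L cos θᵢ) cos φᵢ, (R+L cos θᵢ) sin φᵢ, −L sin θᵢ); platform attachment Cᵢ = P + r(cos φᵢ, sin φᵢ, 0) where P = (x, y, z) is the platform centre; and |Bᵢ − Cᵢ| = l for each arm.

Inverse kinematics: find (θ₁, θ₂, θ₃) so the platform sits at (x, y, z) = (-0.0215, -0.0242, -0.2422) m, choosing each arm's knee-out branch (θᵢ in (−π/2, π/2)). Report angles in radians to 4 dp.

arm 1 (φ=0.0°): x'=-0.0215, y'=-0.0242
  A cos θ + B sin θ = C:  0.1815·cos θ + -0.2422·sin θ = -0.1189
  θ1 = atan2(B,A) + arccos(C/0.3027) = 1.0470
rotate P by −φ2: (-0.0102, 0.0307, -0.2422)
  e−x'=0.1702;  (l²−L²−(e−x')²−y'²−z²)/2L = -0.1009
  √(A²+B²)=0.2960;  θ2 = -0.9582+1.9185 ≈ 0.9603
rotate P by −φ3: (0.0317, -0.0065, -0.2422)
  A cos θ + B sin θ = C:  0.1283·cos θ + -0.2422·sin θ = -0.0338
  θ3 = atan2(B,A) + arccos(C/0.2741) = 0.6108

θ₁ = 1.0470, θ₂ = 0.9603, θ₃ = 0.6108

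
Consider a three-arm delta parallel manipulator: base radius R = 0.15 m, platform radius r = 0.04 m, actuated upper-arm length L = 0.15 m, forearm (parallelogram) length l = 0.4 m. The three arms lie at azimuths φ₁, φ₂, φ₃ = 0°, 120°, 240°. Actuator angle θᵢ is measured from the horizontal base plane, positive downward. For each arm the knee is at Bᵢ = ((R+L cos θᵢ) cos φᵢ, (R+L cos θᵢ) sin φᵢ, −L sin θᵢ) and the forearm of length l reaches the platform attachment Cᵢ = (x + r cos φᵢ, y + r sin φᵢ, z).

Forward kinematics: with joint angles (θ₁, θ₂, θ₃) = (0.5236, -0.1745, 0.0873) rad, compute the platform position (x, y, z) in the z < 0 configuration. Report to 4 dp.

φ1=0.0°: virtual centre (0.2399, 0.0000, -0.0750), radius l
φ2=120.0°: virtual centre (-0.1289, 0.2232, 0.0260), radius l
arm 3 at φ=240.0°: e+L cos θ3 = 0.2594;  O3 = (-0.1297, -0.2247, -0.0131)
|O₂|²−|O₁|² = 0.0039;  |O₃|²−|O₁|² = 0.0043
[-0.7375 0.4464 0.2021]·P = 0.0039;  [-0.7392 -0.4493 0.1238]·P = 0.0043
Cramer: x(z) = -0.0056+0.2209z;  y(z) = -0.0004-0.0878z
into |P−O₁|² = l²: 1.0565z² + 0.0416z + -0.0941 = 0;  Δ = 0.3995;  z = -0.3188 or 0.2794 → z<0 root = -0.3188
x = -0.0760, y = 0.0276

(-0.0760, 0.0276, -0.3188)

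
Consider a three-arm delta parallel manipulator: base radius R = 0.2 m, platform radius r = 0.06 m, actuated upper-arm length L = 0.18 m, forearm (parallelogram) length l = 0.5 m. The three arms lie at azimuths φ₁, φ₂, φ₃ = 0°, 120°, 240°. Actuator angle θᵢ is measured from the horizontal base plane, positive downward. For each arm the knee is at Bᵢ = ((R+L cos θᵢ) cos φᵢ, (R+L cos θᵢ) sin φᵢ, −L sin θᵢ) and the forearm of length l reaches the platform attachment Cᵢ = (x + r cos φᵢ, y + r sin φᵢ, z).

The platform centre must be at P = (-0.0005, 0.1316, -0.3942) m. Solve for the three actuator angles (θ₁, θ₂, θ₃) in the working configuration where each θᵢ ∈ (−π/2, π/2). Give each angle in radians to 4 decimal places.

rotate P by −φ1: (-0.0005, 0.1316, -0.3942)
  A cos θ + B sin θ = C:  0.1405·cos θ + -0.3942·sin θ = 0.0699
  γ=atan2(-0.3942,0.1405)=-1.2284;  ψ=arccos(0.1669)=1.4031;  θ1=γ+ψ≈0.1747
rotate P by −φ2: (0.1142, -0.0654, -0.3942)
  A cos θ + B sin θ = C:  0.0258·cos θ + -0.3942·sin θ = 0.1591
  γ=atan2(-0.3942,0.0258)=-1.5055;  ψ=arccos(0.4027)=1.1563;  θ2=γ+ψ≈-0.3491
arm 3 (φ=240.0°): x'=-0.1137, y'=-0.0662
  A cos θ + B sin θ = C:  0.2537·cos θ + -0.3942·sin θ = -0.0182
  γ=atan2(-0.3942,0.2537)=-0.9989;  ψ=arccos(-0.0388)=1.6096;  θ3=γ+ψ≈0.6107

θ₁ = 0.1747, θ₂ = -0.3491, θ₃ = 0.6107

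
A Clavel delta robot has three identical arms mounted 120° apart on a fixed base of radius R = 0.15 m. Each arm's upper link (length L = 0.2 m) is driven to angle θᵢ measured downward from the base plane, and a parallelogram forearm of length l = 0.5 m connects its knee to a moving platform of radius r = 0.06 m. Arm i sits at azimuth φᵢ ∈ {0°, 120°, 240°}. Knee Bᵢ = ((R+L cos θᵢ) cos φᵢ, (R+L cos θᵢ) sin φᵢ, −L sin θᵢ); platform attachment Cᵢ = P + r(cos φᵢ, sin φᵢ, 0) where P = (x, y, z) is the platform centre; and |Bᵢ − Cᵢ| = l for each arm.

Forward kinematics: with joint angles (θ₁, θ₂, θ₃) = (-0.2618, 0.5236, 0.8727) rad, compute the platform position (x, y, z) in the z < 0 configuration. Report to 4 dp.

(0.2059, 0.0763, -0.4363)

O1 = (0.2832·cos0.0°, 0.2832·sin0.0°, 0.0518) = (0.2832, 0.0000, 0.0518)
arm 2 at φ=120.0°: e+L cos θ2 = 0.2632;  O2 = (-0.1316, 0.2279, -0.1000)
O3 = (0.2186·cos240.0°, 0.2186·sin240.0°, -0.1532) = (-0.1093, -0.1893, -0.1532)
eliminate P² terms by subtracting sphere 1 from 2 and 3
linear system: -0.8296x+0.4559y = -0.0036−-0.3035z; -0.7849x+-0.3785y = -0.0116−-0.4100z
det = 0.6719;  x = 0.0099+-0.4492z,  y = 0.0102+-0.1516z
into |P−O₁|² = l²: 1.2247z² + 0.1389z + -0.1725 = 0;  Δ = 0.8646;  z = -0.4363 or 0.3229 → z<0 root = -0.4363
x = 0.2059, y = 0.0763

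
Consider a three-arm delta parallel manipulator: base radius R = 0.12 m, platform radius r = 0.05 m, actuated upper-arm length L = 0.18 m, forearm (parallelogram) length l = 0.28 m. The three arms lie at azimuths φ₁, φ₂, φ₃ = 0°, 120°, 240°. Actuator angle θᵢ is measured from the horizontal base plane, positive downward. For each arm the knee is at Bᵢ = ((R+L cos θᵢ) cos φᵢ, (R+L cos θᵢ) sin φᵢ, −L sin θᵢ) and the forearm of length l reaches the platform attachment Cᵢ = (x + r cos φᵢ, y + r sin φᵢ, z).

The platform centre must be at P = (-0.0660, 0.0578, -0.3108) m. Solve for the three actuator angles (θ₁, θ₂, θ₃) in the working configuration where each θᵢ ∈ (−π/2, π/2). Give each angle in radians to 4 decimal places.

rotate P by −φ1: (-0.0660, 0.0578, -0.3108)
  e−x'=0.1360;  (l²−L²−(e−x')²−y'²−z²)/2L = -0.2012
  θ1 = atan2(B,A) + arccos(C/0.3393) = 1.0474
arm 2 (φ=120.0°): x'=0.0831, y'=0.0283
  A=-0.0131, B=-0.3108, C=(l²−L²−A²−y'²−z²)/(2L)=-0.1432
  √(A²+B²)=0.3111;  θ2 = -1.6128+2.0493 ≈ 0.4365
φ3=240.0° → target in arm frame (-0.0171, -0.0861)
  A cos θ + B sin θ = C:  0.0871·cos θ + -0.3108·sin θ = -0.1822
  θ3 = atan2(B,A) + arccos(C/0.3228) = 0.8728

θ₁ = 1.0474, θ₂ = 0.4365, θ₃ = 0.8728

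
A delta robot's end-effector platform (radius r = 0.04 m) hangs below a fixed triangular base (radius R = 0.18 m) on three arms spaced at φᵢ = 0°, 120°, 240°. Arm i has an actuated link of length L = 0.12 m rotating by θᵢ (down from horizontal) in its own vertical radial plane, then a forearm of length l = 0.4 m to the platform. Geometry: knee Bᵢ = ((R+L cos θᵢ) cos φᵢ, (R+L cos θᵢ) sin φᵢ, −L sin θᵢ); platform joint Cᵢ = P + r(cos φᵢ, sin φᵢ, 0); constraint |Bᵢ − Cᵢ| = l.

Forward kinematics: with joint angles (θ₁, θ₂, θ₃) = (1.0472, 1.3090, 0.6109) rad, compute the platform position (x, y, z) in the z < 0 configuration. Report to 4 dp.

(-0.0107, -0.0831, -0.4336)

φ1=0.0°: virtual centre (0.2000, 0.0000, -0.1039), radius l
centre 2 = (0.1711·cos120.0°, 0.1711·sin120.0°, -0.1159) = (-0.0855, 0.1481, -0.1159)
φ3=240.0°: virtual centre (-0.1191, -0.2064, -0.0688), radius l
eliminate P² terms by subtracting sphere 1 from 2 and 3
plane₁₂: -0.5711x+0.2963y+-0.0240z = -0.0081
Cramer: x(z) = 0.0004+0.0257z;  y(z) = -0.0266+0.1304z
sphere 1 gives Az²+Bz+C=0 with A=1.0177, B=0.1907, C=-0.1087;  B²−4AC=0.4786;  roots -0.4336, 0.2462;  negative root z = -0.4336
x = -0.0107, y = -0.0831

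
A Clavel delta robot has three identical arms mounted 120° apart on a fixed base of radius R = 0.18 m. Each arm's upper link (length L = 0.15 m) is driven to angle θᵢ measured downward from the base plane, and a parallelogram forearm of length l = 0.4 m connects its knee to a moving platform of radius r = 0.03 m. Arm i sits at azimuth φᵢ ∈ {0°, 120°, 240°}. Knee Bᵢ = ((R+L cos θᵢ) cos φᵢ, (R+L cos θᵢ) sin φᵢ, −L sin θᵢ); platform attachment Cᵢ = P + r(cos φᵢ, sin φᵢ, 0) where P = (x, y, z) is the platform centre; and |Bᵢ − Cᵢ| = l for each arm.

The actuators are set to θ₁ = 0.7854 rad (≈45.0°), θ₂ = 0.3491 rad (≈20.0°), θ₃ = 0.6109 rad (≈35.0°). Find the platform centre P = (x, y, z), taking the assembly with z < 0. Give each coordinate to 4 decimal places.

(-0.0439, 0.0310, -0.3689)

φ1=0.0°: virtual centre (0.2561, 0.0000, -0.1061), radius l
arm 2 at φ=120.0°: e+L cos θ2 = 0.2910;  O2 = (-0.1455, 0.2520, -0.0513)
O3 = (0.2729·cos240.0°, 0.2729·sin240.0°, -0.0860) = (-0.1364, -0.2363, -0.0860)
|O₂|²−|O₁|² = 0.0105;  |O₃|²−|O₁|² = 0.0050
[-0.8031 0.5039 0.1095]·P = 0.0105;  [-0.7850 -0.4726 0.0401]·P = 0.0050
det = 0.7752;  x = -0.0097+0.0928z,  y = 0.0054+-0.0694z
sphere 1 gives Az²+Bz+C=0 with A=1.0134, B=0.1621, C=-0.0781;  B²−4AC=0.3429;  roots -0.3689, 0.2090;  negative root z = -0.3689
x = -0.0439, y = 0.0310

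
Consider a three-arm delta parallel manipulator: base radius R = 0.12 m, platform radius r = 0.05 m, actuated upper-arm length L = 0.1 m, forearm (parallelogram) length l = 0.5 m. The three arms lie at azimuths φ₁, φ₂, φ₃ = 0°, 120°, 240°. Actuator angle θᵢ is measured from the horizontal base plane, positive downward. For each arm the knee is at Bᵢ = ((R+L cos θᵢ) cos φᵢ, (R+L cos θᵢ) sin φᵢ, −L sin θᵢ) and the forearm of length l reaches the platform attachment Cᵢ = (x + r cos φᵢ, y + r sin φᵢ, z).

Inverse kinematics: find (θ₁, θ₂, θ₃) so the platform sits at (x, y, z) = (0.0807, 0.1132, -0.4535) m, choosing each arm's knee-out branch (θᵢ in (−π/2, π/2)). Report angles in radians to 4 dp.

rotate P by −φ1: (0.0807, 0.1132, -0.4535)
  e−x'=-0.0107;  (l²−L²−(e−x')²−y'²−z²)/2L = 0.1070
  √(A²+B²)=0.4536;  θ1 = -1.5944+1.3326 ≈ -0.2618
rotate P by −φ2: (0.0577, -0.1265, -0.4535)
  e−x'=0.0123;  (l²−L²−(e−x')²−y'²−z²)/2L = 0.0909
  γ=atan2(-0.4535,0.0123)=-1.5436;  ψ=arccos(0.2004)=1.3690;  θ2=γ+ψ≈-0.1747
arm 3 (φ=240.0°): x'=-0.1384, y'=0.0133
  A=0.2084, B=-0.4535, C=(l²−L²−A²−y'²−z²)/(2L)=-0.0463
  θ3 = atan2(B,A) + arccos(C/0.4991) = 0.5237

θ₁ = -0.2618, θ₂ = -0.1747, θ₃ = 0.5237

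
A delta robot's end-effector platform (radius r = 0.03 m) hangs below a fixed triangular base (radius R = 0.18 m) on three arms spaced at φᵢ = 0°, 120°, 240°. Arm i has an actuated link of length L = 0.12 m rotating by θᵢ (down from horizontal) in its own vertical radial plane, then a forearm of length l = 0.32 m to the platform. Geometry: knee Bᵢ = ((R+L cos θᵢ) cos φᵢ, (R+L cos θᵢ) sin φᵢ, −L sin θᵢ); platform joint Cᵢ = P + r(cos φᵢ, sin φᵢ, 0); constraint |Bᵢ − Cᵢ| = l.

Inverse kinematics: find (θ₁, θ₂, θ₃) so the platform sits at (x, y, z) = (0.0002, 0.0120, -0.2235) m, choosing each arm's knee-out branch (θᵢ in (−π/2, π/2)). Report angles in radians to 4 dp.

θ₁ = 0.3487, θ₂ = 0.2620, θ₃ = 0.4361

rotate P by −φ1: (0.0002, 0.0120, -0.2235)
  A=0.1498, B=-0.2235, C=(l²−L²−A²−y'²−z²)/(2L)=0.0644
  γ=atan2(-0.2235,0.1498)=-0.9803;  ψ=arccos(0.2395)=1.3290;  θ1=γ+ψ≈0.3487
arm 2 (φ=120.0°): x'=0.0103, y'=-0.0062
  A cos θ + B sin θ = C:  0.1397·cos θ + -0.2235·sin θ = 0.0770
  γ=atan2(-0.2235,0.1397)=-1.0121;  ψ=arccos(0.2923)=1.2741;  θ2=γ+ψ≈0.2620
rotate P by −φ3: (-0.0105, -0.0058, -0.2235)
  A=0.1605, B=-0.2235, C=(l²−L²−A²−y'²−z²)/(2L)=0.0511
  γ=atan2(-0.2235,0.1605)=-0.9480;  ψ=arccos(0.1856)=1.3841;  θ3=γ+ψ≈0.4361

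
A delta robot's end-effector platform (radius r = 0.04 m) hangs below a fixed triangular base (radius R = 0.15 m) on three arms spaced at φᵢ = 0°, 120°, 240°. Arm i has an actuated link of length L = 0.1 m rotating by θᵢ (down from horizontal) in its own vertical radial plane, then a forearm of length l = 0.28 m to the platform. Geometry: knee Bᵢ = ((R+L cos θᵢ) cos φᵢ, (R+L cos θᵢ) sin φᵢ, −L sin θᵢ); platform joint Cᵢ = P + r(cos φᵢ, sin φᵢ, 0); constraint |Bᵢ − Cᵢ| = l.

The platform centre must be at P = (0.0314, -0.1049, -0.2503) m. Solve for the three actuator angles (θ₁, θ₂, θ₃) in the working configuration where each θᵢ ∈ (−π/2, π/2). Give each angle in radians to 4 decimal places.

arm 1 (φ=0.0°): x'=0.0314, y'=-0.1049
  A=0.0786, B=-0.2503, C=(l²−L²−A²−y'²−z²)/(2L)=-0.0572
  √(A²+B²)=0.2624;  θ1 = -1.2665+1.7904 ≈ 0.5239
arm 2 (φ=120.0°): x'=-0.1065, y'=0.0253
  A cos θ + B sin θ = C:  0.2165·cos θ + -0.2503·sin θ = -0.2089
  √(A²+B²)=0.3310;  θ2 = -0.8576+2.2539 ≈ 1.3963
rotate P by −φ3: (0.0751, 0.0796, -0.2503)
  A cos θ + B sin θ = C:  0.0349·cos θ + -0.2503·sin θ = -0.0090
  θ3 = atan2(B,A) + arccos(C/0.2527) = 0.1741

θ₁ = 0.5239, θ₂ = 1.3963, θ₃ = 0.1741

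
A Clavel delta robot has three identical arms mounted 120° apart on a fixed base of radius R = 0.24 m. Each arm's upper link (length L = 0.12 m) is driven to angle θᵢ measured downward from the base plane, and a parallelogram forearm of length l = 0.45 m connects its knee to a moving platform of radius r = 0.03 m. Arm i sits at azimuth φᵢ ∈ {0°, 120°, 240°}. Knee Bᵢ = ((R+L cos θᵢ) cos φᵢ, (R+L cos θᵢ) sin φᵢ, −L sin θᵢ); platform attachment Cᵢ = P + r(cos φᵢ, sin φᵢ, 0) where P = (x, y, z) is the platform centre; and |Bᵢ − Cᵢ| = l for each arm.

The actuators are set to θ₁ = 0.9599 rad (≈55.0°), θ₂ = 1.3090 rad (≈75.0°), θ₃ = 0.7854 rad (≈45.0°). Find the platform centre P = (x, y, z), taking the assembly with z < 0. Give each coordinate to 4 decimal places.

S1 = (0.2788·cos0.0°, 0.2788·sin0.0°, -0.0983) = (0.2788, 0.0000, -0.0983)
arm 2 at φ=120.0°: (R−r)+L cos θ2 = 0.2411;  S2 = (-0.1205, 0.2088, -0.1159)
φ3=240.0°: virtual centre (-0.1474, -0.2553, -0.0849), radius l
eliminate P² terms by subtracting sphere 1 from 2 and 3
plane₁₂: -0.7987x+0.4175y+-0.0352z = -0.0159
Cramer: x(z) = 0.0069-0.0089z;  y(z) = -0.0247+0.0674z
into |P−S₁|² = l²: 1.0046z² + 0.1981z + -0.1183 = 0;  Δ = 0.5146;  z = -0.4556 or 0.2584 → z<0 root = -0.4556
x = 0.0110, y = -0.0555

(0.0110, -0.0555, -0.4556)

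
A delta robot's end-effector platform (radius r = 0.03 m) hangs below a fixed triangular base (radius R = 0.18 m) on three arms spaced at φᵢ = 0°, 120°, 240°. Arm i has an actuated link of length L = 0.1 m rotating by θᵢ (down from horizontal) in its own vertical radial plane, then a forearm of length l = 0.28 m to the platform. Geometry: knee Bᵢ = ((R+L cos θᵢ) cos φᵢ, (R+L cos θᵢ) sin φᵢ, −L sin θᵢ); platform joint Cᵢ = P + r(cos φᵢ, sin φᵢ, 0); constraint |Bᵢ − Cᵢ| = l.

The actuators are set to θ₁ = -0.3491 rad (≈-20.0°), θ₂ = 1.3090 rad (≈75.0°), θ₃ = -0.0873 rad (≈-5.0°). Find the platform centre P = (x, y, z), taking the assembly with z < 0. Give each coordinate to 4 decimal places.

(0.0557, -0.0804, -0.1568)

φ1=0.0°: virtual centre (0.2440, 0.0000, 0.0342), radius l
centre 2 = (0.1759·cos120.0°, 0.1759·sin120.0°, -0.0966) = (-0.0879, 0.1523, -0.0966)
centre 3 = (0.2496·cos240.0°, 0.2496·sin240.0°, 0.0087) = (-0.1248, -0.2162, 0.0087)
|centre ₂|²−|centre ₁|² = -0.0204;  |centre ₃|²−|centre ₁|² = 0.0017
linear system: -0.6638x+0.3046y = -0.0204−-0.2616z; -0.7376x+-0.4324y = 0.0017−-0.0510z
det = 0.5117;  x = 0.0162+-0.2514z,  y = -0.0316+0.3109z
quadratic in z: (1.1599)z²+(0.0264)z+(-0.0244)=0, √Δ=0.3373 → z ∈ {-0.1568, 0.1340}; z = -0.1568 (taking z<0)
x = 0.0557, y = -0.0804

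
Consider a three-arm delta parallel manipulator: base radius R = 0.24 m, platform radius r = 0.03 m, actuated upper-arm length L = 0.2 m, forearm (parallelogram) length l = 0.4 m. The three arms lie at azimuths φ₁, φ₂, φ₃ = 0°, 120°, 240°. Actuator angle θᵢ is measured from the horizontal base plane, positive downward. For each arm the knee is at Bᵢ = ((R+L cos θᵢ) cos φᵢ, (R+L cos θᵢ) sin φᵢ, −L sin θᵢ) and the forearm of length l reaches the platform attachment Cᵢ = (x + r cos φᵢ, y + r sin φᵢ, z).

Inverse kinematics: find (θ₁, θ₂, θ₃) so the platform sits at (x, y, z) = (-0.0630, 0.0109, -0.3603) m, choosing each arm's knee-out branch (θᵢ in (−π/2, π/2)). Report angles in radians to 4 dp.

arm 1 (φ=0.0°): x'=-0.0630, y'=0.0109
  A cos θ + B sin θ = C:  0.2730·cos θ + -0.3603·sin θ = -0.2112
  γ=atan2(-0.3603,0.2730)=-0.9224;  ψ=arccos(-0.4671)=2.0568;  θ1=γ+ψ≈1.1344
φ2=120.0° → target in arm frame (0.0409, 0.0491)
  A=0.1691, B=-0.3603, C=(l²−L²−A²−y'²−z²)/(2L)=-0.1020
  γ=atan2(-0.3603,0.1691)=-1.1321;  ψ=arccos(-0.2563)=1.8300;  θ2=γ+ψ≈0.6980
arm 3 (φ=240.0°): x'=0.0221, y'=-0.0600
  A cos θ + B sin θ = C:  0.1879·cos θ + -0.3603·sin θ = -0.1218
  √(A²+B²)=0.4064;  θ3 = -1.0900+1.8753 ≈ 0.7853

θ₁ = 1.1344, θ₂ = 0.6980, θ₃ = 0.7853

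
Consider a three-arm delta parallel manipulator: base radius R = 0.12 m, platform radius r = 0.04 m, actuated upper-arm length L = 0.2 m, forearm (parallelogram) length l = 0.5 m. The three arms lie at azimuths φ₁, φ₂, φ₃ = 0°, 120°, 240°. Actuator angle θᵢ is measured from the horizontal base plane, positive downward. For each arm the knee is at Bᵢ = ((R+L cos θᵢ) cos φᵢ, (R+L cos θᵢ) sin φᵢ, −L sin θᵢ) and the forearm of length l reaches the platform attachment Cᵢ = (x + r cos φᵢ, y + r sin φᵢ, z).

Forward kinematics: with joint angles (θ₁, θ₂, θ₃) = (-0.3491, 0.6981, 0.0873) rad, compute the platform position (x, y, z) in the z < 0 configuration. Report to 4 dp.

S1 = (0.2679·cos0.0°, 0.2679·sin0.0°, 0.0684) = (0.2679, 0.0000, 0.0684)
φ2=120.0°: virtual centre (-0.1166, 0.2020, -0.1286), radius l
arm 3 at φ=240.0°: (R−r)+L cos θ3 = 0.2792;  S3 = (-0.1396, -0.2418, -0.0174)
eliminate P² terms by subtracting sphere 1 from 2 and 3
[-0.7691 0.4039 -0.3939]·P = -0.0056;  [-0.8151 -0.4837 -0.1717]·P = 0.0018
Cramer: x(z) = 0.0028-0.3706z;  y(z) = -0.0084+0.2696z
into |P−S₁|² = l²: 1.2100z² + 0.0552z + -0.1749 = 0;  Δ = 0.8498;  z = -0.4037 or 0.3581 → z<0 root = -0.4037
x = 0.1524, y = -0.1173

(0.1524, -0.1173, -0.4037)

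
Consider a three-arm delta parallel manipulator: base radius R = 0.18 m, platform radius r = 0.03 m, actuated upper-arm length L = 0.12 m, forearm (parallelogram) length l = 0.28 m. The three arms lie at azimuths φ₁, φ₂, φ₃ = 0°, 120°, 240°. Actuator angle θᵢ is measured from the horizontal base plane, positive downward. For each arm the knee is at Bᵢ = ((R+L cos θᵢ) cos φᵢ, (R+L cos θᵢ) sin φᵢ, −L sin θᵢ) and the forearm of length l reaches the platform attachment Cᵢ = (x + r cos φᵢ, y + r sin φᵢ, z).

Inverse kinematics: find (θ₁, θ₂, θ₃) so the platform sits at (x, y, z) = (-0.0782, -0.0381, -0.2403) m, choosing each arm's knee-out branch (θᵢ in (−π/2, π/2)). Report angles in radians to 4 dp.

θ₁ = 1.3960, θ₂ = 0.8726, θ₃ = 0.3495

arm 1 (φ=0.0°): x'=-0.0782, y'=-0.0381
  e−x'=0.2282;  (l²−L²−(e−x')²−y'²−z²)/2L = -0.1970
  γ=atan2(-0.2403,0.2282)=-0.8112;  ψ=arccos(-0.5944)=2.2073;  θ1=γ+ψ≈1.3960
rotate P by −φ2: (0.0061, 0.0868, -0.2403)
  A cos θ + B sin θ = C:  0.1439·cos θ + -0.2403·sin θ = -0.0916
  √(A²+B²)=0.2801;  θ2 = -1.0312+1.9039 ≈ 0.8726
rotate P by −φ3: (0.0721, -0.0487, -0.2403)
  A=0.0779, B=-0.2403, C=(l²−L²−A²−y'²−z²)/(2L)=-0.0091
  θ3 = atan2(B,A) + arccos(C/0.2526) = 0.3495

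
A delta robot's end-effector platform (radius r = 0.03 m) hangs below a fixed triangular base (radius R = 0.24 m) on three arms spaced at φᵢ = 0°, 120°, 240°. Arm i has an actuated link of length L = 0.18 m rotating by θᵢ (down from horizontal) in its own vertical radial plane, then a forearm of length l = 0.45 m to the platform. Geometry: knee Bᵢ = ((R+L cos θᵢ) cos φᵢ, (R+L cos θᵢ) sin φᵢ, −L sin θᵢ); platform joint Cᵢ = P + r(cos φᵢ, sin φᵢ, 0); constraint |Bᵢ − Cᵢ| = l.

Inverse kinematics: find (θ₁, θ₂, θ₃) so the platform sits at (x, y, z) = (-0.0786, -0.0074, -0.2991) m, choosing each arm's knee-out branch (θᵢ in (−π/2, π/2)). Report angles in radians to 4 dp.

φ1=0.0° → target in arm frame (-0.0786, -0.0074)
  e−x'=0.2886;  (l²−L²−(e−x')²−y'²−z²)/2L = -0.0075
  √(A²+B²)=0.4156;  θ1 = -0.8033+1.5889 ≈ 0.7856
arm 2 (φ=120.0°): x'=0.0329, y'=0.0718
  A=0.1771, B=-0.2991, C=(l²−L²−A²−y'²−z²)/(2L)=0.1226
  √(A²+B²)=0.3476;  θ2 = -1.0362+1.2105 ≈ 0.1743
rotate P by −φ3: (0.0457, -0.0644, -0.2991)
  A cos θ + B sin θ = C:  0.1643·cos θ + -0.2991·sin θ = 0.1375
  γ=atan2(-0.2991,0.1643)=-1.0685;  ψ=arccos(0.4030)=1.1560;  θ3=γ+ψ≈0.0875

θ₁ = 0.7856, θ₂ = 0.1743, θ₃ = 0.0875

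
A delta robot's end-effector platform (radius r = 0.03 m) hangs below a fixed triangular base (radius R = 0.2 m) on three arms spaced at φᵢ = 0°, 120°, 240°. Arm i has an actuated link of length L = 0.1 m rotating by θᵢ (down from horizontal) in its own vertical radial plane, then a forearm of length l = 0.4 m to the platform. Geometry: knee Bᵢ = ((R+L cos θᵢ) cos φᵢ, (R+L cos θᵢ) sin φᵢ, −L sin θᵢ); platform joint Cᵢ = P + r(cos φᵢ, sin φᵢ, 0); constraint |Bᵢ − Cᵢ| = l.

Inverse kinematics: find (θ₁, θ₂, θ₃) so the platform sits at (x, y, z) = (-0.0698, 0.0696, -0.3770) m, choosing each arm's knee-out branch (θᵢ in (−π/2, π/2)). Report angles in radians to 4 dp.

φ1=0.0° → target in arm frame (-0.0698, 0.0696)
  A=0.2398, B=-0.3770, C=(l²−L²−A²−y'²−z²)/(2L)=-0.2724
  √(A²+B²)=0.4468;  θ1 = -1.0043+2.2264 ≈ 1.2221
rotate P by −φ2: (0.0952, 0.0256, -0.3770)
  A cos θ + B sin θ = C:  0.0748·cos θ + -0.3770·sin θ = 0.0081
  √(A²+B²)=0.3844;  θ2 = -1.3749+1.5498 ≈ 0.1749
φ3=240.0° → target in arm frame (-0.0254, -0.0952)
  A=0.1954, B=-0.3770, C=(l²−L²−A²−y'²−z²)/(2L)=-0.1969
  θ3 = atan2(B,A) + arccos(C/0.4246) = 0.9602

θ₁ = 1.2221, θ₂ = 0.1749, θ₃ = 0.9602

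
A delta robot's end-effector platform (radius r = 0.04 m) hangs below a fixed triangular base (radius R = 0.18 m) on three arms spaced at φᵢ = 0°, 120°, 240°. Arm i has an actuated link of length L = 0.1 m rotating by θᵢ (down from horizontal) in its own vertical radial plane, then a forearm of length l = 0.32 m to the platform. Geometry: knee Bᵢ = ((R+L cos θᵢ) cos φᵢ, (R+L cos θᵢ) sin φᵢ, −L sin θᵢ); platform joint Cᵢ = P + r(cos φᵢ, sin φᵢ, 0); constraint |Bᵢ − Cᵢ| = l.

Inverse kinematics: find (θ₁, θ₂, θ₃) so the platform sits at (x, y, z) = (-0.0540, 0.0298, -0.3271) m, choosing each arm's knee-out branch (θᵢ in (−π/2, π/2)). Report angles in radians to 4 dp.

arm 1 (φ=0.0°): x'=-0.0540, y'=0.0298
  A=0.1940, B=-0.3271, C=(l²−L²−A²−y'²−z²)/(2L)=-0.2656
  √(A²+B²)=0.3803;  θ1 = -1.0355+2.3439 ≈ 1.3084
arm 2 (φ=120.0°): x'=0.0528, y'=0.0319
  A=0.0872, B=-0.3271, C=(l²−L²−A²−y'²−z²)/(2L)=-0.1161
  √(A²+B²)=0.3385;  θ2 = -1.3103+1.9207 ≈ 0.6105
rotate P by −φ3: (0.0012, -0.0617, -0.3271)
  A cos θ + B sin θ = C:  0.1388·cos θ + -0.3271·sin θ = -0.1883
  θ3 = atan2(B,A) + arccos(C/0.3553) = 0.9599

θ₁ = 1.3084, θ₂ = 0.6105, θ₃ = 0.9599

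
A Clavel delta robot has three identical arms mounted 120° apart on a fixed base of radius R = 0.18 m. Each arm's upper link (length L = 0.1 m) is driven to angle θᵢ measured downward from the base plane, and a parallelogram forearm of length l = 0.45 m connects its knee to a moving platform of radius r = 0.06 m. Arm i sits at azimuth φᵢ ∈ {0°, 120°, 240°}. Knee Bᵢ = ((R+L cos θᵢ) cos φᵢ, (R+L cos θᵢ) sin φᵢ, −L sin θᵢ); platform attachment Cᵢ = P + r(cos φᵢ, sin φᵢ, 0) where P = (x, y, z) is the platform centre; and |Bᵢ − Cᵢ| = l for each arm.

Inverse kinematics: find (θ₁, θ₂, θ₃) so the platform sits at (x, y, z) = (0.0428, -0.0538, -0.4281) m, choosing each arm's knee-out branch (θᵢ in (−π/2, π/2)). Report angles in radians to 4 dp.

θ₁ = 0.1741, θ₂ = 0.6979, θ₃ = 0.2619

rotate P by −φ1: (0.0428, -0.0538, -0.4281)
  A cos θ + B sin θ = C:  0.0772·cos θ + -0.4281·sin θ = 0.0019
  γ=atan2(-0.4281,0.0772)=-1.3924;  ψ=arccos(0.0043)=1.5665;  θ1=γ+ψ≈0.1741
rotate P by −φ2: (-0.0680, -0.0102, -0.4281)
  A cos θ + B sin θ = C:  0.1880·cos θ + -0.4281·sin θ = -0.1311
  γ=atan2(-0.4281,0.1880)=-1.1570;  ψ=arccos(-0.2803)=1.8549;  θ2=γ+ψ≈0.6979
rotate P by −φ3: (0.0252, 0.0640, -0.4281)
  e−x'=0.0948;  (l²−L²−(e−x')²−y'²−z²)/2L = -0.0192
  θ3 = atan2(B,A) + arccos(C/0.4385) = 0.2619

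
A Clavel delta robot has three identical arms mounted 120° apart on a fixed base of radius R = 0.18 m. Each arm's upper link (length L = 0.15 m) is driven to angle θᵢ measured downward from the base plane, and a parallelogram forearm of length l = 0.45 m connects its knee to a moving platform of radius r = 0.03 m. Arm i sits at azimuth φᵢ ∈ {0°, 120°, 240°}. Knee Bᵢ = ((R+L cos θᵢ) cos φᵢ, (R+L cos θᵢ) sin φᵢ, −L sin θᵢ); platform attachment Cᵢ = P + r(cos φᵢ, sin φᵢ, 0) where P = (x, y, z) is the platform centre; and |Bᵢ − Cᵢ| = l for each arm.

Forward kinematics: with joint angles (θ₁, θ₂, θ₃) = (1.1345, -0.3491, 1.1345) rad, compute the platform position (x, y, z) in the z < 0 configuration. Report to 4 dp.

(-0.1069, 0.1852, -0.3920)

φ1=0.0°: virtual centre (0.2134, 0.0000, -0.1359), radius l
arm 2 at φ=120.0°: (R−r)+L cos θ2 = 0.2910;  centre 2 = (-0.1455, 0.2520, 0.0513)
centre 3 = (0.2134·cos240.0°, 0.2134·sin240.0°, -0.1359) = (-0.1067, -0.1848, -0.1359)
|centre ₂|²−|centre ₁|² = 0.0233;  |centre ₃|²−|centre ₁|² = 0.0000
[-0.7177 0.5039 0.3745]·P = 0.0233;  [-0.6402 -0.3696 0.0000]·P = 0.0000
Cramer: x(z) = -0.0146+0.2355z;  y(z) = 0.0253-0.4078z
sphere 1 gives Az²+Bz+C=0 with A=1.2218, B=0.1439, C=-0.1314;  B²−4AC=0.6628;  roots -0.3920, 0.2743;  negative root z = -0.3920
x = -0.1069, y = 0.1852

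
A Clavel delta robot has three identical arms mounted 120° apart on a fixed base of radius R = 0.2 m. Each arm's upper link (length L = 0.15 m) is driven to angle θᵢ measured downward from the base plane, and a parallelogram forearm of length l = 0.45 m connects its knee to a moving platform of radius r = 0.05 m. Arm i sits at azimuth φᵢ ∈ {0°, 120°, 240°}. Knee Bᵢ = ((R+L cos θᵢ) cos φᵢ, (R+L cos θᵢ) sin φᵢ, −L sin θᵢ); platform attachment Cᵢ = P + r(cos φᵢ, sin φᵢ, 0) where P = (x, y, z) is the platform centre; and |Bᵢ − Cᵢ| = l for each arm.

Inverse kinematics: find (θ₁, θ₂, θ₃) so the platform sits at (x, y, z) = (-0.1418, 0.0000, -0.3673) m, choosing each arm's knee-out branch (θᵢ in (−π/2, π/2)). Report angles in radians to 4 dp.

θ₁ = 0.9600, θ₂ = -0.0002, θ₃ = -0.0002

rotate P by −φ1: (-0.1418, 0.0000, -0.3673)
  A=0.2918, B=-0.3673, C=(l²−L²−A²−y'²−z²)/(2L)=-0.1335
  γ=atan2(-0.3673,0.2918)=-0.8995;  ψ=arccos(-0.2846)=1.8594;  θ1=γ+ψ≈0.9600
φ2=120.0° → target in arm frame (0.0709, 0.1228)
  A=0.0791, B=-0.3673, C=(l²−L²−A²−y'²−z²)/(2L)=0.0792
  γ=atan2(-0.3673,0.0791)=-1.3587;  ψ=arccos(0.2107)=1.3585;  θ2=γ+ψ≈-0.0002
φ3=240.0° → target in arm frame (0.0709, -0.1228)
  e−x'=0.0791;  (l²−L²−(e−x')²−y'²−z²)/2L = 0.0792
  γ=atan2(-0.3673,0.0791)=-1.3587;  ψ=arccos(0.2107)=1.3585;  θ3=γ+ψ≈-0.0002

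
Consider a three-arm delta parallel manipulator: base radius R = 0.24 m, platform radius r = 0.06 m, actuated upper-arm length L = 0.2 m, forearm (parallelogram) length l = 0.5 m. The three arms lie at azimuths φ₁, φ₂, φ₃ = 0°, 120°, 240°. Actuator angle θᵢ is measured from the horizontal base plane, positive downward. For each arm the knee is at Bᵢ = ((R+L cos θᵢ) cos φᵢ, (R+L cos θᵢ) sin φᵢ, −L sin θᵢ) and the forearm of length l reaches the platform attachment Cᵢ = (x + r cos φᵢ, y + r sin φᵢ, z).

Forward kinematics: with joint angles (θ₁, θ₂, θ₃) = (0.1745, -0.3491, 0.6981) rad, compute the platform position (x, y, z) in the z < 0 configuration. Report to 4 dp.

(0.0090, 0.1240, -0.3498)

centre 1 = (0.3770·cos0.0°, 0.3770·sin0.0°, -0.0347) = (0.3770, 0.0000, -0.0347)
centre 2 = (0.3679·cos120.0°, 0.3679·sin120.0°, 0.0684) = (-0.1840, 0.3186, 0.0684)
φ3=240.0°: virtual centre (-0.1666, -0.2886, -0.1286), radius l
|centre ₂|²−|centre ₁|² = -0.0032;  |centre ₃|²−|centre ₁|² = -0.0157
plane₁₂: -1.1219x+0.6373y+0.2063z = -0.0032
Cramer: x(z) = 0.0089-0.0004z;  y(z) = 0.0105-0.3244z
into |P−centre ₁|² = l²: 1.1052z² + 0.0629z + -0.1132 = 0;  Δ = 0.5044;  z = -0.3498 or 0.2928 → z<0 root = -0.3498
x = 0.0090, y = 0.1240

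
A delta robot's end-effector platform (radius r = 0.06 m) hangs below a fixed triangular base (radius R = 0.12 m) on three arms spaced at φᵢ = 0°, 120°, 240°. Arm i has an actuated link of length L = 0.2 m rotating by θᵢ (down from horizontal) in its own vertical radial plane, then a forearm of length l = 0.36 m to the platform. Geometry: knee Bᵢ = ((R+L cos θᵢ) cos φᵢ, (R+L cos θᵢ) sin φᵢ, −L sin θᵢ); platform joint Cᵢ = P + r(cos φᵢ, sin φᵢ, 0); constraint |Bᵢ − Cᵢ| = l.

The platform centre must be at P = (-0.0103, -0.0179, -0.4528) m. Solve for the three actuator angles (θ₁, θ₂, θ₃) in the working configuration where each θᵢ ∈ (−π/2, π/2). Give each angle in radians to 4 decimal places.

φ1=0.0° → target in arm frame (-0.0103, -0.0179)
  A cos θ + B sin θ = C:  0.0703·cos θ + -0.4528·sin θ = -0.3017
  √(A²+B²)=0.4582;  θ1 = -1.4168+2.2896 ≈ 0.8728
φ2=120.0° → target in arm frame (-0.0104, 0.0179)
  e−x'=0.0704;  (l²−L²−(e−x')²−y'²−z²)/2L = -0.3017
  γ=atan2(-0.4528,0.0704)=-1.4167;  ψ=arccos(-0.6585)=2.2896;  θ2=γ+ψ≈0.8729
φ3=240.0° → target in arm frame (0.0207, 0.0000)
  A=0.0393, B=-0.4528, C=(l²−L²−A²−y'²−z²)/(2L)=-0.2924
  γ=atan2(-0.4528,0.0393)=-1.4841;  ψ=arccos(-0.6434)=2.2698;  θ3=γ+ψ≈0.7856

θ₁ = 0.8728, θ₂ = 0.8729, θ₃ = 0.7856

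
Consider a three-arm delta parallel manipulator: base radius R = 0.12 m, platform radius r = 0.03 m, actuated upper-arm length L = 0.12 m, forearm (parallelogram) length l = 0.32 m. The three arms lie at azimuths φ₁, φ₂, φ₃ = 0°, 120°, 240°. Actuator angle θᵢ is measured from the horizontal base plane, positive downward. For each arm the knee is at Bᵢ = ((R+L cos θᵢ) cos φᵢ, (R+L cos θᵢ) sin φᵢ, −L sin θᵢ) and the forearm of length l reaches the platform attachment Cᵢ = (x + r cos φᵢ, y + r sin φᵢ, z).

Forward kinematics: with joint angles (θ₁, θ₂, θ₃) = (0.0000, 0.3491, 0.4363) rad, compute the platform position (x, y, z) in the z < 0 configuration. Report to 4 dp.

(0.0431, 0.0089, -0.2729)

φ1=0.0°: virtual centre (0.2100, 0.0000, 0.0000), radius l
O2 = (0.2028·cos120.0°, 0.2028·sin120.0°, -0.0410) = (-0.1014, 0.1756, -0.0410)
φ3=240.0°: virtual centre (-0.0994, -0.1721, -0.0507), radius l
subtract pairs → two planes through P
plane₁₂: -0.6228x+0.3512y+-0.0821z = -0.0013
det = 0.4317;  x = 0.0027+-0.1480z,  y = 0.0011+-0.0286z
into |P−O₁|² = l²: 1.0227z² + 0.0613z + -0.0594 = 0;  Δ = 0.2468;  z = -0.2729 or 0.2129 → z<0 root = -0.2729
x = 0.0431, y = 0.0089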